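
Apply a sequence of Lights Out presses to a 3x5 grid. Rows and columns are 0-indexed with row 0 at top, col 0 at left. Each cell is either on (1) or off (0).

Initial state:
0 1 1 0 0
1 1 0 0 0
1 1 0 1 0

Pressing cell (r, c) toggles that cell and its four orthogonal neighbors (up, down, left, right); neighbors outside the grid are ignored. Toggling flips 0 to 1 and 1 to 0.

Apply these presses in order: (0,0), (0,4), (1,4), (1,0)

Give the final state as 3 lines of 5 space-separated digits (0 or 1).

After press 1 at (0,0):
1 0 1 0 0
0 1 0 0 0
1 1 0 1 0

After press 2 at (0,4):
1 0 1 1 1
0 1 0 0 1
1 1 0 1 0

After press 3 at (1,4):
1 0 1 1 0
0 1 0 1 0
1 1 0 1 1

After press 4 at (1,0):
0 0 1 1 0
1 0 0 1 0
0 1 0 1 1

Answer: 0 0 1 1 0
1 0 0 1 0
0 1 0 1 1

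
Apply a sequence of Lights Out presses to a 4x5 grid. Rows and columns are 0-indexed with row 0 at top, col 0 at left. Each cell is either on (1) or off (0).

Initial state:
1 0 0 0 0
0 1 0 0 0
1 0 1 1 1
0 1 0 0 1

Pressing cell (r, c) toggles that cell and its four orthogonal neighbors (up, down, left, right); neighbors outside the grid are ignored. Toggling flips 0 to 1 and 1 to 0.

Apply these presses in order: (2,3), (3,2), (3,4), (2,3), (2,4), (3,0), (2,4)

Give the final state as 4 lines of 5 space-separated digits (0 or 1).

Answer: 1 0 0 0 0
0 1 0 0 0
0 0 0 1 0
1 1 1 0 0

Derivation:
After press 1 at (2,3):
1 0 0 0 0
0 1 0 1 0
1 0 0 0 0
0 1 0 1 1

After press 2 at (3,2):
1 0 0 0 0
0 1 0 1 0
1 0 1 0 0
0 0 1 0 1

After press 3 at (3,4):
1 0 0 0 0
0 1 0 1 0
1 0 1 0 1
0 0 1 1 0

After press 4 at (2,3):
1 0 0 0 0
0 1 0 0 0
1 0 0 1 0
0 0 1 0 0

After press 5 at (2,4):
1 0 0 0 0
0 1 0 0 1
1 0 0 0 1
0 0 1 0 1

After press 6 at (3,0):
1 0 0 0 0
0 1 0 0 1
0 0 0 0 1
1 1 1 0 1

After press 7 at (2,4):
1 0 0 0 0
0 1 0 0 0
0 0 0 1 0
1 1 1 0 0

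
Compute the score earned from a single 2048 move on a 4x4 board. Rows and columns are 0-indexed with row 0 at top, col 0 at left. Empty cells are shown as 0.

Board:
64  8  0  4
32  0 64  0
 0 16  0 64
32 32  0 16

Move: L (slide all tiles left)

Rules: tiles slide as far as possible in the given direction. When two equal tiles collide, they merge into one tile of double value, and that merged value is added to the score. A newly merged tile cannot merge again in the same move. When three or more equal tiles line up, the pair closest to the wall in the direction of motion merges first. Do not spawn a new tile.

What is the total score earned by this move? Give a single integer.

Answer: 64

Derivation:
Slide left:
row 0: [64, 8, 0, 4] -> [64, 8, 4, 0]  score +0 (running 0)
row 1: [32, 0, 64, 0] -> [32, 64, 0, 0]  score +0 (running 0)
row 2: [0, 16, 0, 64] -> [16, 64, 0, 0]  score +0 (running 0)
row 3: [32, 32, 0, 16] -> [64, 16, 0, 0]  score +64 (running 64)
Board after move:
64  8  4  0
32 64  0  0
16 64  0  0
64 16  0  0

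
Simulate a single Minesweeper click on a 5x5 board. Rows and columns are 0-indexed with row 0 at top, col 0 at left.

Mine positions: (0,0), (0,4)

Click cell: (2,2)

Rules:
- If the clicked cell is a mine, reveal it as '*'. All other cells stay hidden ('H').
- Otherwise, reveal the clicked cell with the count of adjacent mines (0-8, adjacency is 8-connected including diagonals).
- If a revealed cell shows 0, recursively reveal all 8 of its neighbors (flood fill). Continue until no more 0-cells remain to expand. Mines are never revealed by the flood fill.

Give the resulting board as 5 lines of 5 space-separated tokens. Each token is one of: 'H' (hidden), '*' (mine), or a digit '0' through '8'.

H 1 0 1 H
1 1 0 1 1
0 0 0 0 0
0 0 0 0 0
0 0 0 0 0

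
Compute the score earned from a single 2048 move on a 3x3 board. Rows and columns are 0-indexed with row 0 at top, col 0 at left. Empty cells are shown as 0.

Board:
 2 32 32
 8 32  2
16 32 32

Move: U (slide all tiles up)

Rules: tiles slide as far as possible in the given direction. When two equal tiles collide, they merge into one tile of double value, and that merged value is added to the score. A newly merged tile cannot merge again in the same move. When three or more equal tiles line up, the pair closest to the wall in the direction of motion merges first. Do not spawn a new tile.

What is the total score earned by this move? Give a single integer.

Slide up:
col 0: [2, 8, 16] -> [2, 8, 16]  score +0 (running 0)
col 1: [32, 32, 32] -> [64, 32, 0]  score +64 (running 64)
col 2: [32, 2, 32] -> [32, 2, 32]  score +0 (running 64)
Board after move:
 2 64 32
 8 32  2
16  0 32

Answer: 64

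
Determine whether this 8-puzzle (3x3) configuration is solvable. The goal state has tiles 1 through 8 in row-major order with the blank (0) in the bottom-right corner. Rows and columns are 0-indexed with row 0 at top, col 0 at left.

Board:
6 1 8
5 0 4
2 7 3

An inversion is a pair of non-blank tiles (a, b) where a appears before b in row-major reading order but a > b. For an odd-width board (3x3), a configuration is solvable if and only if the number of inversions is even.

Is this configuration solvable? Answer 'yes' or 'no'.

Inversions (pairs i<j in row-major order where tile[i] > tile[j] > 0): 16
16 is even, so the puzzle is solvable.

Answer: yes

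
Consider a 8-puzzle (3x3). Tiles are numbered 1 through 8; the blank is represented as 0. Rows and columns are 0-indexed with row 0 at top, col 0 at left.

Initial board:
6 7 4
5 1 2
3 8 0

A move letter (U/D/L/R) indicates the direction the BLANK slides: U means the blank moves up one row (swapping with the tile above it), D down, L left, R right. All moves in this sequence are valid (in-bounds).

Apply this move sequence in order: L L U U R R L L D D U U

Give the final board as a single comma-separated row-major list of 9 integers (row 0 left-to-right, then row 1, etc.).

Answer: 0, 7, 4, 6, 1, 2, 5, 3, 8

Derivation:
After move 1 (L):
6 7 4
5 1 2
3 0 8

After move 2 (L):
6 7 4
5 1 2
0 3 8

After move 3 (U):
6 7 4
0 1 2
5 3 8

After move 4 (U):
0 7 4
6 1 2
5 3 8

After move 5 (R):
7 0 4
6 1 2
5 3 8

After move 6 (R):
7 4 0
6 1 2
5 3 8

After move 7 (L):
7 0 4
6 1 2
5 3 8

After move 8 (L):
0 7 4
6 1 2
5 3 8

After move 9 (D):
6 7 4
0 1 2
5 3 8

After move 10 (D):
6 7 4
5 1 2
0 3 8

After move 11 (U):
6 7 4
0 1 2
5 3 8

After move 12 (U):
0 7 4
6 1 2
5 3 8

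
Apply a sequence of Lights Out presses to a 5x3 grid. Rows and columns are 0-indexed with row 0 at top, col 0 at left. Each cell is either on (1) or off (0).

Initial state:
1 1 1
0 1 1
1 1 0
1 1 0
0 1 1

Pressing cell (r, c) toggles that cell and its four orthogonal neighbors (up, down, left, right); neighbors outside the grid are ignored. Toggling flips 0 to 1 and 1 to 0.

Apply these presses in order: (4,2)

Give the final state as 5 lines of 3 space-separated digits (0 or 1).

Answer: 1 1 1
0 1 1
1 1 0
1 1 1
0 0 0

Derivation:
After press 1 at (4,2):
1 1 1
0 1 1
1 1 0
1 1 1
0 0 0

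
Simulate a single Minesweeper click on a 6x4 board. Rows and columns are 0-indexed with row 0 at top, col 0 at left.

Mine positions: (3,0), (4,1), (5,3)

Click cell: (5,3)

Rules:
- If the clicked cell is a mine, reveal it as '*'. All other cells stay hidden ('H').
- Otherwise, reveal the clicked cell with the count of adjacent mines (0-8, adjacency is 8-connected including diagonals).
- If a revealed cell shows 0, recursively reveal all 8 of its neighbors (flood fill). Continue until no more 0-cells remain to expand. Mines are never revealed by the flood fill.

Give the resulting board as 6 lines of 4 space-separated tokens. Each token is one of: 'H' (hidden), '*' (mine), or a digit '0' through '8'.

H H H H
H H H H
H H H H
H H H H
H H H H
H H H *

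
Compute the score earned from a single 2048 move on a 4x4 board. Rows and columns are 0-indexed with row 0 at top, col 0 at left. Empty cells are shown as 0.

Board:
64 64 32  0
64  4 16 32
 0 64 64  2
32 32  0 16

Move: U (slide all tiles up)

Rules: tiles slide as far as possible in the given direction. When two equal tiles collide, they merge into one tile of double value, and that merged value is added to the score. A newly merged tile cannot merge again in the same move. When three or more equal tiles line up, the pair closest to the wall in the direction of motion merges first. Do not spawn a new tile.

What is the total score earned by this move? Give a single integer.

Slide up:
col 0: [64, 64, 0, 32] -> [128, 32, 0, 0]  score +128 (running 128)
col 1: [64, 4, 64, 32] -> [64, 4, 64, 32]  score +0 (running 128)
col 2: [32, 16, 64, 0] -> [32, 16, 64, 0]  score +0 (running 128)
col 3: [0, 32, 2, 16] -> [32, 2, 16, 0]  score +0 (running 128)
Board after move:
128  64  32  32
 32   4  16   2
  0  64  64  16
  0  32   0   0

Answer: 128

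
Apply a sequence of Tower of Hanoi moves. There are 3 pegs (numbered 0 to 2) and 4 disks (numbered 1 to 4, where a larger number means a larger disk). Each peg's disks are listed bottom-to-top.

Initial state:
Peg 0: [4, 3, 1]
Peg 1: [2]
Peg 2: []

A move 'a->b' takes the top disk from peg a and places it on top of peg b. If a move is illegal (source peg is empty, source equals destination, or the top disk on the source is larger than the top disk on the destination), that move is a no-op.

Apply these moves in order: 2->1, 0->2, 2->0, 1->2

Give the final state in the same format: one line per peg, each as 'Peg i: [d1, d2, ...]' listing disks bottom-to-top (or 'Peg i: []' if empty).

After move 1 (2->1):
Peg 0: [4, 3, 1]
Peg 1: [2]
Peg 2: []

After move 2 (0->2):
Peg 0: [4, 3]
Peg 1: [2]
Peg 2: [1]

After move 3 (2->0):
Peg 0: [4, 3, 1]
Peg 1: [2]
Peg 2: []

After move 4 (1->2):
Peg 0: [4, 3, 1]
Peg 1: []
Peg 2: [2]

Answer: Peg 0: [4, 3, 1]
Peg 1: []
Peg 2: [2]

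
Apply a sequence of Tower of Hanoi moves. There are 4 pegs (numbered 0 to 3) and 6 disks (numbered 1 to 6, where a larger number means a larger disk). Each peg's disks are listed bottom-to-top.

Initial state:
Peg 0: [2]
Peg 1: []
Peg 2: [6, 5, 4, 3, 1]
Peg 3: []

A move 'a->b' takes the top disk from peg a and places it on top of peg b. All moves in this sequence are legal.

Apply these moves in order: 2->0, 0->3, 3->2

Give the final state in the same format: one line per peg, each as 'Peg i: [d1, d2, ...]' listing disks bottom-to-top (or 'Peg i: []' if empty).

Answer: Peg 0: [2]
Peg 1: []
Peg 2: [6, 5, 4, 3, 1]
Peg 3: []

Derivation:
After move 1 (2->0):
Peg 0: [2, 1]
Peg 1: []
Peg 2: [6, 5, 4, 3]
Peg 3: []

After move 2 (0->3):
Peg 0: [2]
Peg 1: []
Peg 2: [6, 5, 4, 3]
Peg 3: [1]

After move 3 (3->2):
Peg 0: [2]
Peg 1: []
Peg 2: [6, 5, 4, 3, 1]
Peg 3: []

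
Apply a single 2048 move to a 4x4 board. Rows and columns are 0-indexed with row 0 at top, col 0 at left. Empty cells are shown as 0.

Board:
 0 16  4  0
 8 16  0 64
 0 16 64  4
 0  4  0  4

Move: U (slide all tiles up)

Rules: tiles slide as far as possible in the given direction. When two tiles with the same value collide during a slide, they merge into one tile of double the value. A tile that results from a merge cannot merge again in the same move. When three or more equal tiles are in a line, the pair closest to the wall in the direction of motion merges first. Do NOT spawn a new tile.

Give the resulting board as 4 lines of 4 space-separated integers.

Slide up:
col 0: [0, 8, 0, 0] -> [8, 0, 0, 0]
col 1: [16, 16, 16, 4] -> [32, 16, 4, 0]
col 2: [4, 0, 64, 0] -> [4, 64, 0, 0]
col 3: [0, 64, 4, 4] -> [64, 8, 0, 0]

Answer:  8 32  4 64
 0 16 64  8
 0  4  0  0
 0  0  0  0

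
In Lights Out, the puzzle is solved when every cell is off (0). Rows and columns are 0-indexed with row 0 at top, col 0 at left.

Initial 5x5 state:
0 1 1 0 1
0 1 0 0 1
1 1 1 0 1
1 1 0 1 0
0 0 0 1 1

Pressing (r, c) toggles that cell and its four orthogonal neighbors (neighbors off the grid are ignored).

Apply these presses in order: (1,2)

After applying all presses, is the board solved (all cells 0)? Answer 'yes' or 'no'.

Answer: no

Derivation:
After press 1 at (1,2):
0 1 0 0 1
0 0 1 1 1
1 1 0 0 1
1 1 0 1 0
0 0 0 1 1

Lights still on: 13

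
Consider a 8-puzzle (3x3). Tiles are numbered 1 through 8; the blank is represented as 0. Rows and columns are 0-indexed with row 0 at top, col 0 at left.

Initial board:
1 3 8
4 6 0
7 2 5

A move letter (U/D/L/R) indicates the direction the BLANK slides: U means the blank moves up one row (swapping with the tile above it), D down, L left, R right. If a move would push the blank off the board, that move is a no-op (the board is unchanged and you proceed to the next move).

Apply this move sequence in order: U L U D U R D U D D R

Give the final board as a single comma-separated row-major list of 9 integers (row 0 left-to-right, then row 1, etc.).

After move 1 (U):
1 3 0
4 6 8
7 2 5

After move 2 (L):
1 0 3
4 6 8
7 2 5

After move 3 (U):
1 0 3
4 6 8
7 2 5

After move 4 (D):
1 6 3
4 0 8
7 2 5

After move 5 (U):
1 0 3
4 6 8
7 2 5

After move 6 (R):
1 3 0
4 6 8
7 2 5

After move 7 (D):
1 3 8
4 6 0
7 2 5

After move 8 (U):
1 3 0
4 6 8
7 2 5

After move 9 (D):
1 3 8
4 6 0
7 2 5

After move 10 (D):
1 3 8
4 6 5
7 2 0

After move 11 (R):
1 3 8
4 6 5
7 2 0

Answer: 1, 3, 8, 4, 6, 5, 7, 2, 0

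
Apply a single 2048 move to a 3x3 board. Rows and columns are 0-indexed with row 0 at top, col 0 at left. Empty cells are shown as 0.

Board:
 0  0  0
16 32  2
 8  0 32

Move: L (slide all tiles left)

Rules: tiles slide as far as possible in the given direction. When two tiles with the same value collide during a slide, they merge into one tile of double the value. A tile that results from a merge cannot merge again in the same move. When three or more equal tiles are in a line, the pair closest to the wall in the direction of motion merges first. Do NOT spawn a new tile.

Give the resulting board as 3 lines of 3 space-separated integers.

Slide left:
row 0: [0, 0, 0] -> [0, 0, 0]
row 1: [16, 32, 2] -> [16, 32, 2]
row 2: [8, 0, 32] -> [8, 32, 0]

Answer:  0  0  0
16 32  2
 8 32  0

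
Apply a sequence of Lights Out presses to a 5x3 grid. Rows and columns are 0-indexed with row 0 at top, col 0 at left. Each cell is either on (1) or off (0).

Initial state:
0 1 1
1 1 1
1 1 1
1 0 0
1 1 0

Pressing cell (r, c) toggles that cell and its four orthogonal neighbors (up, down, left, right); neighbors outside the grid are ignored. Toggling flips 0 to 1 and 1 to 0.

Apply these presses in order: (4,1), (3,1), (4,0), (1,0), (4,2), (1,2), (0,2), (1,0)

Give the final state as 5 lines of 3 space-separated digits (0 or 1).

Answer: 0 0 1
1 0 1
1 0 0
1 0 0
1 1 0

Derivation:
After press 1 at (4,1):
0 1 1
1 1 1
1 1 1
1 1 0
0 0 1

After press 2 at (3,1):
0 1 1
1 1 1
1 0 1
0 0 1
0 1 1

After press 3 at (4,0):
0 1 1
1 1 1
1 0 1
1 0 1
1 0 1

After press 4 at (1,0):
1 1 1
0 0 1
0 0 1
1 0 1
1 0 1

After press 5 at (4,2):
1 1 1
0 0 1
0 0 1
1 0 0
1 1 0

After press 6 at (1,2):
1 1 0
0 1 0
0 0 0
1 0 0
1 1 0

After press 7 at (0,2):
1 0 1
0 1 1
0 0 0
1 0 0
1 1 0

After press 8 at (1,0):
0 0 1
1 0 1
1 0 0
1 0 0
1 1 0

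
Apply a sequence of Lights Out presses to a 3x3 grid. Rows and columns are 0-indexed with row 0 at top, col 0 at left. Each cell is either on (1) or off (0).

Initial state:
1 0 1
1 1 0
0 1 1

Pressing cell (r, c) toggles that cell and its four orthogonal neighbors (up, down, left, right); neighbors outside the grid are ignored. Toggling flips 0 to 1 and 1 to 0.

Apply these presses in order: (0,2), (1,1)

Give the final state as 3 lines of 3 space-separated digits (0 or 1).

After press 1 at (0,2):
1 1 0
1 1 1
0 1 1

After press 2 at (1,1):
1 0 0
0 0 0
0 0 1

Answer: 1 0 0
0 0 0
0 0 1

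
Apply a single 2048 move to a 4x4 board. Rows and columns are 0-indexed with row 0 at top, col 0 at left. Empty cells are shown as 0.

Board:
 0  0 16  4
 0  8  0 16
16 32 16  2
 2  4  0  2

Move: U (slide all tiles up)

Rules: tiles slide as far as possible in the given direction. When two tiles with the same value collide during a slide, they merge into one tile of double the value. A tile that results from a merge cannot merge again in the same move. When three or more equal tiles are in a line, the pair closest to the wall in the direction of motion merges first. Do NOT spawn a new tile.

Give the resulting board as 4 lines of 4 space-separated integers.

Slide up:
col 0: [0, 0, 16, 2] -> [16, 2, 0, 0]
col 1: [0, 8, 32, 4] -> [8, 32, 4, 0]
col 2: [16, 0, 16, 0] -> [32, 0, 0, 0]
col 3: [4, 16, 2, 2] -> [4, 16, 4, 0]

Answer: 16  8 32  4
 2 32  0 16
 0  4  0  4
 0  0  0  0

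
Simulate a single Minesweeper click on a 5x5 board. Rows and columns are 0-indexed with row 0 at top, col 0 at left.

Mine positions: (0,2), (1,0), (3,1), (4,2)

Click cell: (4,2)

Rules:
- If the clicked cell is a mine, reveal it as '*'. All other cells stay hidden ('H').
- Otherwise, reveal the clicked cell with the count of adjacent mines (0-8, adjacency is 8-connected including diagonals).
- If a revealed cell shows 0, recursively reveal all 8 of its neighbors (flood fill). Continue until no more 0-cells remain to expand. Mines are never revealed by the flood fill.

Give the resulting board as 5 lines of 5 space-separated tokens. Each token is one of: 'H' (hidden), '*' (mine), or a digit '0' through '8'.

H H H H H
H H H H H
H H H H H
H H H H H
H H * H H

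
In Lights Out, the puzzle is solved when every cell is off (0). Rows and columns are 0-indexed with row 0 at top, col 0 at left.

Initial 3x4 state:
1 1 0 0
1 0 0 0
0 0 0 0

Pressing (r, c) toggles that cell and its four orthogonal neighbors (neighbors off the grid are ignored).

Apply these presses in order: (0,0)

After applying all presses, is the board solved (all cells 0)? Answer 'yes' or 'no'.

After press 1 at (0,0):
0 0 0 0
0 0 0 0
0 0 0 0

Lights still on: 0

Answer: yes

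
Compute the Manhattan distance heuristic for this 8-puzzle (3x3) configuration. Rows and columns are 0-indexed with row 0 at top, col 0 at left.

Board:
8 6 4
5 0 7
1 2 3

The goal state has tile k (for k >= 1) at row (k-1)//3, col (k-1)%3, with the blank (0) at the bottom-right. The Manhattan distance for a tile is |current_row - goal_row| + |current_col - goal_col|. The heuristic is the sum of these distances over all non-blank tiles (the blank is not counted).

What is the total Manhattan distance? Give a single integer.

Tile 8: at (0,0), goal (2,1), distance |0-2|+|0-1| = 3
Tile 6: at (0,1), goal (1,2), distance |0-1|+|1-2| = 2
Tile 4: at (0,2), goal (1,0), distance |0-1|+|2-0| = 3
Tile 5: at (1,0), goal (1,1), distance |1-1|+|0-1| = 1
Tile 7: at (1,2), goal (2,0), distance |1-2|+|2-0| = 3
Tile 1: at (2,0), goal (0,0), distance |2-0|+|0-0| = 2
Tile 2: at (2,1), goal (0,1), distance |2-0|+|1-1| = 2
Tile 3: at (2,2), goal (0,2), distance |2-0|+|2-2| = 2
Sum: 3 + 2 + 3 + 1 + 3 + 2 + 2 + 2 = 18

Answer: 18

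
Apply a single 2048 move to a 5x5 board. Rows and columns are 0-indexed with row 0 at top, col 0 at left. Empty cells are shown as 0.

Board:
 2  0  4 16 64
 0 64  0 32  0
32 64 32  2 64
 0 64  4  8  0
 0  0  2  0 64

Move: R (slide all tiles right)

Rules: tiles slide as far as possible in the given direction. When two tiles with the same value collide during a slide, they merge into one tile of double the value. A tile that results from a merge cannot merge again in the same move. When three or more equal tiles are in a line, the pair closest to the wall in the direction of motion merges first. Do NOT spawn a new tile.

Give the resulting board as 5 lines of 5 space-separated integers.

Answer:  0  2  4 16 64
 0  0  0 64 32
32 64 32  2 64
 0  0 64  4  8
 0  0  0  2 64

Derivation:
Slide right:
row 0: [2, 0, 4, 16, 64] -> [0, 2, 4, 16, 64]
row 1: [0, 64, 0, 32, 0] -> [0, 0, 0, 64, 32]
row 2: [32, 64, 32, 2, 64] -> [32, 64, 32, 2, 64]
row 3: [0, 64, 4, 8, 0] -> [0, 0, 64, 4, 8]
row 4: [0, 0, 2, 0, 64] -> [0, 0, 0, 2, 64]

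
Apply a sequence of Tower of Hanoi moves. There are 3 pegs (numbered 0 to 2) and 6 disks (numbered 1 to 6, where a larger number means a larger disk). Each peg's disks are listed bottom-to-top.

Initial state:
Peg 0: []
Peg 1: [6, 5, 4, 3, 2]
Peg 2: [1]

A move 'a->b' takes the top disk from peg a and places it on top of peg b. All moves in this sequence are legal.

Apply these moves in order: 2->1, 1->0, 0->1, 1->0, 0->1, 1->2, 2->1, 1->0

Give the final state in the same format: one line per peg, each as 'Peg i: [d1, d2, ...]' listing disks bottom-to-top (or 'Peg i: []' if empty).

Answer: Peg 0: [1]
Peg 1: [6, 5, 4, 3, 2]
Peg 2: []

Derivation:
After move 1 (2->1):
Peg 0: []
Peg 1: [6, 5, 4, 3, 2, 1]
Peg 2: []

After move 2 (1->0):
Peg 0: [1]
Peg 1: [6, 5, 4, 3, 2]
Peg 2: []

After move 3 (0->1):
Peg 0: []
Peg 1: [6, 5, 4, 3, 2, 1]
Peg 2: []

After move 4 (1->0):
Peg 0: [1]
Peg 1: [6, 5, 4, 3, 2]
Peg 2: []

After move 5 (0->1):
Peg 0: []
Peg 1: [6, 5, 4, 3, 2, 1]
Peg 2: []

After move 6 (1->2):
Peg 0: []
Peg 1: [6, 5, 4, 3, 2]
Peg 2: [1]

After move 7 (2->1):
Peg 0: []
Peg 1: [6, 5, 4, 3, 2, 1]
Peg 2: []

After move 8 (1->0):
Peg 0: [1]
Peg 1: [6, 5, 4, 3, 2]
Peg 2: []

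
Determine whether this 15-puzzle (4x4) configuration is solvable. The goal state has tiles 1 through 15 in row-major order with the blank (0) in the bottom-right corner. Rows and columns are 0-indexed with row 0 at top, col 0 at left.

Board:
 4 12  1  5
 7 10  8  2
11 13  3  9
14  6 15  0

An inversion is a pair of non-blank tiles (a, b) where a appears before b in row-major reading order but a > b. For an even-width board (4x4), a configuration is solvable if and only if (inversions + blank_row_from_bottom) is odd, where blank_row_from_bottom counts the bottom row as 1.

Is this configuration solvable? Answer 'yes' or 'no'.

Answer: yes

Derivation:
Inversions: 34
Blank is in row 3 (0-indexed from top), which is row 1 counting from the bottom (bottom = 1).
34 + 1 = 35, which is odd, so the puzzle is solvable.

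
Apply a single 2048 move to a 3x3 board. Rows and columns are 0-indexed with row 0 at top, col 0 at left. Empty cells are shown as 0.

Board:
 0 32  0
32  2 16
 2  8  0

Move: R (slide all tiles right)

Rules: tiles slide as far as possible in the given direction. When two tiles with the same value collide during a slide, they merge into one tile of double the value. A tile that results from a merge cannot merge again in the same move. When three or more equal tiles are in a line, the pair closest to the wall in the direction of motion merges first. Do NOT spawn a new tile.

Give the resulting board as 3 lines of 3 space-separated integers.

Answer:  0  0 32
32  2 16
 0  2  8

Derivation:
Slide right:
row 0: [0, 32, 0] -> [0, 0, 32]
row 1: [32, 2, 16] -> [32, 2, 16]
row 2: [2, 8, 0] -> [0, 2, 8]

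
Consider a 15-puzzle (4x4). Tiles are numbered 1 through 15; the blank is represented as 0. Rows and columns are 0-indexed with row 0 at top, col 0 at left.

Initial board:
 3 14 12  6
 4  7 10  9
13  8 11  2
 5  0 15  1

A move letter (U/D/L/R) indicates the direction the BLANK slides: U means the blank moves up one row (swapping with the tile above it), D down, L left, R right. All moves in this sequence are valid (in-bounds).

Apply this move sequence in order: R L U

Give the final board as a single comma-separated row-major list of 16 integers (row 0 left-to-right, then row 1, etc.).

After move 1 (R):
 3 14 12  6
 4  7 10  9
13  8 11  2
 5 15  0  1

After move 2 (L):
 3 14 12  6
 4  7 10  9
13  8 11  2
 5  0 15  1

After move 3 (U):
 3 14 12  6
 4  7 10  9
13  0 11  2
 5  8 15  1

Answer: 3, 14, 12, 6, 4, 7, 10, 9, 13, 0, 11, 2, 5, 8, 15, 1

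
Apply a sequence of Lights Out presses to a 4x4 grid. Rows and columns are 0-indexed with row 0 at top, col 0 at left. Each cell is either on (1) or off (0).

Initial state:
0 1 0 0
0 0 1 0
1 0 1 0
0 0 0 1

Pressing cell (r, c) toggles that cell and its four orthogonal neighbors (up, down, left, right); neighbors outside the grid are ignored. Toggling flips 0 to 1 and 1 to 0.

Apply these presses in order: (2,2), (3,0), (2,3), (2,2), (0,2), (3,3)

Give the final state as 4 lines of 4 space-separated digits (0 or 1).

Answer: 0 0 1 1
0 0 0 1
0 0 0 0
1 1 1 1

Derivation:
After press 1 at (2,2):
0 1 0 0
0 0 0 0
1 1 0 1
0 0 1 1

After press 2 at (3,0):
0 1 0 0
0 0 0 0
0 1 0 1
1 1 1 1

After press 3 at (2,3):
0 1 0 0
0 0 0 1
0 1 1 0
1 1 1 0

After press 4 at (2,2):
0 1 0 0
0 0 1 1
0 0 0 1
1 1 0 0

After press 5 at (0,2):
0 0 1 1
0 0 0 1
0 0 0 1
1 1 0 0

After press 6 at (3,3):
0 0 1 1
0 0 0 1
0 0 0 0
1 1 1 1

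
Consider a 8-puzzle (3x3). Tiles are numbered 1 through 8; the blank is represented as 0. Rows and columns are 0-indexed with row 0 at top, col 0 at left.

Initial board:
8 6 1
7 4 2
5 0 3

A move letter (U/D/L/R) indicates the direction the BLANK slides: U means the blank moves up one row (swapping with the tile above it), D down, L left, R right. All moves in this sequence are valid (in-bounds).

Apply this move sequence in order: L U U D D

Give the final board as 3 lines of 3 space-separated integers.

After move 1 (L):
8 6 1
7 4 2
0 5 3

After move 2 (U):
8 6 1
0 4 2
7 5 3

After move 3 (U):
0 6 1
8 4 2
7 5 3

After move 4 (D):
8 6 1
0 4 2
7 5 3

After move 5 (D):
8 6 1
7 4 2
0 5 3

Answer: 8 6 1
7 4 2
0 5 3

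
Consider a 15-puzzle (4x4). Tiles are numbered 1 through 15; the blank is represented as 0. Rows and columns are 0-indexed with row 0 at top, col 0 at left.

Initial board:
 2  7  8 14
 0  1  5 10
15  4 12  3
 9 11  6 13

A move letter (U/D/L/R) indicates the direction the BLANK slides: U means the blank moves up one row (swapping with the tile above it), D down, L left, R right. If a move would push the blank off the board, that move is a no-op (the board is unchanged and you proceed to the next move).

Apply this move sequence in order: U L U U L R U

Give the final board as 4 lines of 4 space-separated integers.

Answer:  7  0  8 14
 2  1  5 10
15  4 12  3
 9 11  6 13

Derivation:
After move 1 (U):
 0  7  8 14
 2  1  5 10
15  4 12  3
 9 11  6 13

After move 2 (L):
 0  7  8 14
 2  1  5 10
15  4 12  3
 9 11  6 13

After move 3 (U):
 0  7  8 14
 2  1  5 10
15  4 12  3
 9 11  6 13

After move 4 (U):
 0  7  8 14
 2  1  5 10
15  4 12  3
 9 11  6 13

After move 5 (L):
 0  7  8 14
 2  1  5 10
15  4 12  3
 9 11  6 13

After move 6 (R):
 7  0  8 14
 2  1  5 10
15  4 12  3
 9 11  6 13

After move 7 (U):
 7  0  8 14
 2  1  5 10
15  4 12  3
 9 11  6 13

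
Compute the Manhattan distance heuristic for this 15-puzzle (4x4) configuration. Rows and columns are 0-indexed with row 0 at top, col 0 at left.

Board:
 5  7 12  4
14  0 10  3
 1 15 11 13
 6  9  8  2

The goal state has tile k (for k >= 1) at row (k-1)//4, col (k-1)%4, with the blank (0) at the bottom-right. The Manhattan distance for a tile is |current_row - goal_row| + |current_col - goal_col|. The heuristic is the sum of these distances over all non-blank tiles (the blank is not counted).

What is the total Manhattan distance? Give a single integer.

Answer: 34

Derivation:
Tile 5: (0,0)->(1,0) = 1
Tile 7: (0,1)->(1,2) = 2
Tile 12: (0,2)->(2,3) = 3
Tile 4: (0,3)->(0,3) = 0
Tile 14: (1,0)->(3,1) = 3
Tile 10: (1,2)->(2,1) = 2
Tile 3: (1,3)->(0,2) = 2
Tile 1: (2,0)->(0,0) = 2
Tile 15: (2,1)->(3,2) = 2
Tile 11: (2,2)->(2,2) = 0
Tile 13: (2,3)->(3,0) = 4
Tile 6: (3,0)->(1,1) = 3
Tile 9: (3,1)->(2,0) = 2
Tile 8: (3,2)->(1,3) = 3
Tile 2: (3,3)->(0,1) = 5
Sum: 1 + 2 + 3 + 0 + 3 + 2 + 2 + 2 + 2 + 0 + 4 + 3 + 2 + 3 + 5 = 34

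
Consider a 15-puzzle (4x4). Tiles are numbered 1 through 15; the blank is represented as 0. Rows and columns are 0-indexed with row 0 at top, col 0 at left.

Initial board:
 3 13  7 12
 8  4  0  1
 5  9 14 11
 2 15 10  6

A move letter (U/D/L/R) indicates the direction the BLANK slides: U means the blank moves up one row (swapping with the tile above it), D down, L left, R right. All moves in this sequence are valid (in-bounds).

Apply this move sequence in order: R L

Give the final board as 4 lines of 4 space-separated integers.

After move 1 (R):
 3 13  7 12
 8  4  1  0
 5  9 14 11
 2 15 10  6

After move 2 (L):
 3 13  7 12
 8  4  0  1
 5  9 14 11
 2 15 10  6

Answer:  3 13  7 12
 8  4  0  1
 5  9 14 11
 2 15 10  6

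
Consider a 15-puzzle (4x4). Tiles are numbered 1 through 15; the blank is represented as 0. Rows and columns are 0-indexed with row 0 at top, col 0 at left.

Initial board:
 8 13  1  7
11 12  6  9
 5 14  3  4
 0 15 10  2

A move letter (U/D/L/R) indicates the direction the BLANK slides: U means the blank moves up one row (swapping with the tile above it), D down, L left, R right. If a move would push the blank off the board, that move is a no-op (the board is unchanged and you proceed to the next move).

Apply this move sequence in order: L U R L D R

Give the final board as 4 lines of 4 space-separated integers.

After move 1 (L):
 8 13  1  7
11 12  6  9
 5 14  3  4
 0 15 10  2

After move 2 (U):
 8 13  1  7
11 12  6  9
 0 14  3  4
 5 15 10  2

After move 3 (R):
 8 13  1  7
11 12  6  9
14  0  3  4
 5 15 10  2

After move 4 (L):
 8 13  1  7
11 12  6  9
 0 14  3  4
 5 15 10  2

After move 5 (D):
 8 13  1  7
11 12  6  9
 5 14  3  4
 0 15 10  2

After move 6 (R):
 8 13  1  7
11 12  6  9
 5 14  3  4
15  0 10  2

Answer:  8 13  1  7
11 12  6  9
 5 14  3  4
15  0 10  2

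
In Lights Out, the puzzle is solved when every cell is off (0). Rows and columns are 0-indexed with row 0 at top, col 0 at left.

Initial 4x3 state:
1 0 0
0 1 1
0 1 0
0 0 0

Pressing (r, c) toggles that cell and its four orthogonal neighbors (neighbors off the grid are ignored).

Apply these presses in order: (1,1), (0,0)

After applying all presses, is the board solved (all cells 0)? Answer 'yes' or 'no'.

Answer: yes

Derivation:
After press 1 at (1,1):
1 1 0
1 0 0
0 0 0
0 0 0

After press 2 at (0,0):
0 0 0
0 0 0
0 0 0
0 0 0

Lights still on: 0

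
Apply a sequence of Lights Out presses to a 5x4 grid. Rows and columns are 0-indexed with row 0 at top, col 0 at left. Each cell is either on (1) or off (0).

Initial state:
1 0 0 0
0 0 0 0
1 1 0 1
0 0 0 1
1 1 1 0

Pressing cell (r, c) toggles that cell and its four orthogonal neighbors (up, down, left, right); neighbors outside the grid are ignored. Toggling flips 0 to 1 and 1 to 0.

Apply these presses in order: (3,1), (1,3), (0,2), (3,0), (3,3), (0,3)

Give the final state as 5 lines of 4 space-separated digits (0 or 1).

Answer: 1 1 0 1
0 0 0 0
0 0 0 1
0 0 0 0
0 0 1 1

Derivation:
After press 1 at (3,1):
1 0 0 0
0 0 0 0
1 0 0 1
1 1 1 1
1 0 1 0

After press 2 at (1,3):
1 0 0 1
0 0 1 1
1 0 0 0
1 1 1 1
1 0 1 0

After press 3 at (0,2):
1 1 1 0
0 0 0 1
1 0 0 0
1 1 1 1
1 0 1 0

After press 4 at (3,0):
1 1 1 0
0 0 0 1
0 0 0 0
0 0 1 1
0 0 1 0

After press 5 at (3,3):
1 1 1 0
0 0 0 1
0 0 0 1
0 0 0 0
0 0 1 1

After press 6 at (0,3):
1 1 0 1
0 0 0 0
0 0 0 1
0 0 0 0
0 0 1 1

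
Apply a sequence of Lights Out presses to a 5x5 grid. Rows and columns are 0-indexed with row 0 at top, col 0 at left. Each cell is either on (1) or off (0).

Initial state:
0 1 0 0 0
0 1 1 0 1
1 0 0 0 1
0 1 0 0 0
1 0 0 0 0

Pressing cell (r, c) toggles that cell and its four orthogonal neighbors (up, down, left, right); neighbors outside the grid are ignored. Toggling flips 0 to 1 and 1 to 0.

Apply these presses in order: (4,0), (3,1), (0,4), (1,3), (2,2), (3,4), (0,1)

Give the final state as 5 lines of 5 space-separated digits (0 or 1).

Answer: 1 0 1 0 1
0 0 1 1 1
1 0 1 0 0
0 0 0 1 1
0 0 0 0 1

Derivation:
After press 1 at (4,0):
0 1 0 0 0
0 1 1 0 1
1 0 0 0 1
1 1 0 0 0
0 1 0 0 0

After press 2 at (3,1):
0 1 0 0 0
0 1 1 0 1
1 1 0 0 1
0 0 1 0 0
0 0 0 0 0

After press 3 at (0,4):
0 1 0 1 1
0 1 1 0 0
1 1 0 0 1
0 0 1 0 0
0 0 0 0 0

After press 4 at (1,3):
0 1 0 0 1
0 1 0 1 1
1 1 0 1 1
0 0 1 0 0
0 0 0 0 0

After press 5 at (2,2):
0 1 0 0 1
0 1 1 1 1
1 0 1 0 1
0 0 0 0 0
0 0 0 0 0

After press 6 at (3,4):
0 1 0 0 1
0 1 1 1 1
1 0 1 0 0
0 0 0 1 1
0 0 0 0 1

After press 7 at (0,1):
1 0 1 0 1
0 0 1 1 1
1 0 1 0 0
0 0 0 1 1
0 0 0 0 1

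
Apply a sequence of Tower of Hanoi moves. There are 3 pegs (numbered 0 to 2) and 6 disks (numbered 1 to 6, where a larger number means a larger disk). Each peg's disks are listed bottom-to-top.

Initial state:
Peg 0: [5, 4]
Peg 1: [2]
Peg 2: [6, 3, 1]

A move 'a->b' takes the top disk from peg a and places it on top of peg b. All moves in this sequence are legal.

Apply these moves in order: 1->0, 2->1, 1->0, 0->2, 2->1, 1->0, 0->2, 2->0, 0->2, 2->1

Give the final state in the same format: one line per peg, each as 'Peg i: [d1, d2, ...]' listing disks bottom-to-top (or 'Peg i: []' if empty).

Answer: Peg 0: [5, 4, 2]
Peg 1: [1]
Peg 2: [6, 3]

Derivation:
After move 1 (1->0):
Peg 0: [5, 4, 2]
Peg 1: []
Peg 2: [6, 3, 1]

After move 2 (2->1):
Peg 0: [5, 4, 2]
Peg 1: [1]
Peg 2: [6, 3]

After move 3 (1->0):
Peg 0: [5, 4, 2, 1]
Peg 1: []
Peg 2: [6, 3]

After move 4 (0->2):
Peg 0: [5, 4, 2]
Peg 1: []
Peg 2: [6, 3, 1]

After move 5 (2->1):
Peg 0: [5, 4, 2]
Peg 1: [1]
Peg 2: [6, 3]

After move 6 (1->0):
Peg 0: [5, 4, 2, 1]
Peg 1: []
Peg 2: [6, 3]

After move 7 (0->2):
Peg 0: [5, 4, 2]
Peg 1: []
Peg 2: [6, 3, 1]

After move 8 (2->0):
Peg 0: [5, 4, 2, 1]
Peg 1: []
Peg 2: [6, 3]

After move 9 (0->2):
Peg 0: [5, 4, 2]
Peg 1: []
Peg 2: [6, 3, 1]

After move 10 (2->1):
Peg 0: [5, 4, 2]
Peg 1: [1]
Peg 2: [6, 3]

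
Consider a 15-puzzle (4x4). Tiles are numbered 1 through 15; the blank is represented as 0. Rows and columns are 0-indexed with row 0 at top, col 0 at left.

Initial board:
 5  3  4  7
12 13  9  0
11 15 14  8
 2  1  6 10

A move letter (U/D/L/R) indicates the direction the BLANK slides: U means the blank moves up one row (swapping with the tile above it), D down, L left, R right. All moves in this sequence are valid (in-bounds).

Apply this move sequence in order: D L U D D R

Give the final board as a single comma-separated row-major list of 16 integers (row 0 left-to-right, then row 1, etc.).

Answer: 5, 3, 4, 7, 12, 13, 9, 8, 11, 15, 6, 14, 2, 1, 10, 0

Derivation:
After move 1 (D):
 5  3  4  7
12 13  9  8
11 15 14  0
 2  1  6 10

After move 2 (L):
 5  3  4  7
12 13  9  8
11 15  0 14
 2  1  6 10

After move 3 (U):
 5  3  4  7
12 13  0  8
11 15  9 14
 2  1  6 10

After move 4 (D):
 5  3  4  7
12 13  9  8
11 15  0 14
 2  1  6 10

After move 5 (D):
 5  3  4  7
12 13  9  8
11 15  6 14
 2  1  0 10

After move 6 (R):
 5  3  4  7
12 13  9  8
11 15  6 14
 2  1 10  0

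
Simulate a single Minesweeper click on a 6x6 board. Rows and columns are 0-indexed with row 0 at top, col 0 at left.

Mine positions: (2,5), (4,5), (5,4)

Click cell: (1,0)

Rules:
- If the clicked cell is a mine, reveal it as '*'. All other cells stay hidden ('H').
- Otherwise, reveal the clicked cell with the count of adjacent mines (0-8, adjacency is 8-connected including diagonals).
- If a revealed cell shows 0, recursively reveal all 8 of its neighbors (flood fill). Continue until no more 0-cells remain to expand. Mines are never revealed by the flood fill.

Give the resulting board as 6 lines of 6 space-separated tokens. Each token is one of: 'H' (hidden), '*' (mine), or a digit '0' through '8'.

0 0 0 0 0 0
0 0 0 0 1 1
0 0 0 0 1 H
0 0 0 0 2 H
0 0 0 1 2 H
0 0 0 1 H H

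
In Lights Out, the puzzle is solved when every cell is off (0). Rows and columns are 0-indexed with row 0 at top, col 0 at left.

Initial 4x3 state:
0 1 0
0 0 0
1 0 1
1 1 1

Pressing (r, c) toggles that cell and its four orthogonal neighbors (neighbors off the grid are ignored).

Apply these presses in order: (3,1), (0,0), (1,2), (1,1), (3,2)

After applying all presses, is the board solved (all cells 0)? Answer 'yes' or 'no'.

Answer: no

Derivation:
After press 1 at (3,1):
0 1 0
0 0 0
1 1 1
0 0 0

After press 2 at (0,0):
1 0 0
1 0 0
1 1 1
0 0 0

After press 3 at (1,2):
1 0 1
1 1 1
1 1 0
0 0 0

After press 4 at (1,1):
1 1 1
0 0 0
1 0 0
0 0 0

After press 5 at (3,2):
1 1 1
0 0 0
1 0 1
0 1 1

Lights still on: 7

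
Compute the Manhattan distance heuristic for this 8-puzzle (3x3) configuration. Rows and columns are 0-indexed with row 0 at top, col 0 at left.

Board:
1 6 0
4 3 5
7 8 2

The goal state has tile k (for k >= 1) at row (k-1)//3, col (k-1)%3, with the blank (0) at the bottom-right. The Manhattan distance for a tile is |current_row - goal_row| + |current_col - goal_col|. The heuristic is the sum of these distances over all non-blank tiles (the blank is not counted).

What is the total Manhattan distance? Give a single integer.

Tile 1: at (0,0), goal (0,0), distance |0-0|+|0-0| = 0
Tile 6: at (0,1), goal (1,2), distance |0-1|+|1-2| = 2
Tile 4: at (1,0), goal (1,0), distance |1-1|+|0-0| = 0
Tile 3: at (1,1), goal (0,2), distance |1-0|+|1-2| = 2
Tile 5: at (1,2), goal (1,1), distance |1-1|+|2-1| = 1
Tile 7: at (2,0), goal (2,0), distance |2-2|+|0-0| = 0
Tile 8: at (2,1), goal (2,1), distance |2-2|+|1-1| = 0
Tile 2: at (2,2), goal (0,1), distance |2-0|+|2-1| = 3
Sum: 0 + 2 + 0 + 2 + 1 + 0 + 0 + 3 = 8

Answer: 8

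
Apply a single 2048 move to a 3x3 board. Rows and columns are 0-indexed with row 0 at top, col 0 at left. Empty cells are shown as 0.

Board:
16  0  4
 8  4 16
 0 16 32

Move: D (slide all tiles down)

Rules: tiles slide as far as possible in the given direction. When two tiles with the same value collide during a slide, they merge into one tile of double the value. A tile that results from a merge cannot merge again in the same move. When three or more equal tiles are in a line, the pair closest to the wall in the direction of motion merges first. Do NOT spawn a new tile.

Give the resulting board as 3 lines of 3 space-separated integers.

Answer:  0  0  4
16  4 16
 8 16 32

Derivation:
Slide down:
col 0: [16, 8, 0] -> [0, 16, 8]
col 1: [0, 4, 16] -> [0, 4, 16]
col 2: [4, 16, 32] -> [4, 16, 32]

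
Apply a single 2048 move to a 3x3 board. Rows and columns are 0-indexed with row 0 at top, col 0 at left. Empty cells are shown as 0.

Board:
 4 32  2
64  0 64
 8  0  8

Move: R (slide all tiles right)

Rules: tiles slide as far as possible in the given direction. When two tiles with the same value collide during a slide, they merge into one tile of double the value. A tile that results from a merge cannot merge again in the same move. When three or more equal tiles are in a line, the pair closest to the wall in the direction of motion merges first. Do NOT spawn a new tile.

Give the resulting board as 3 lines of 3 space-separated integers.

Slide right:
row 0: [4, 32, 2] -> [4, 32, 2]
row 1: [64, 0, 64] -> [0, 0, 128]
row 2: [8, 0, 8] -> [0, 0, 16]

Answer:   4  32   2
  0   0 128
  0   0  16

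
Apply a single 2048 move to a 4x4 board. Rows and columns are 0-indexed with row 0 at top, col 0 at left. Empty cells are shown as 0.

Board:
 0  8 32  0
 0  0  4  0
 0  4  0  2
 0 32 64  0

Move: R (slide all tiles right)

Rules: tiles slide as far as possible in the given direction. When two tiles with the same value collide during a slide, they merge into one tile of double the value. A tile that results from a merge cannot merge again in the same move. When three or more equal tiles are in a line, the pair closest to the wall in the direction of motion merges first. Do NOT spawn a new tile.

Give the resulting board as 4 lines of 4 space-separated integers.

Slide right:
row 0: [0, 8, 32, 0] -> [0, 0, 8, 32]
row 1: [0, 0, 4, 0] -> [0, 0, 0, 4]
row 2: [0, 4, 0, 2] -> [0, 0, 4, 2]
row 3: [0, 32, 64, 0] -> [0, 0, 32, 64]

Answer:  0  0  8 32
 0  0  0  4
 0  0  4  2
 0  0 32 64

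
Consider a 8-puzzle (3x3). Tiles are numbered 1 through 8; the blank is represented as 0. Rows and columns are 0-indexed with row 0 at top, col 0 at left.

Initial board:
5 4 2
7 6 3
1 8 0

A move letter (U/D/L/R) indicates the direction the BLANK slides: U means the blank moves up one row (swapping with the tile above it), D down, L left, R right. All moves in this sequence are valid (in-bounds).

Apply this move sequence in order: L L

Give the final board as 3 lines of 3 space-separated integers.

After move 1 (L):
5 4 2
7 6 3
1 0 8

After move 2 (L):
5 4 2
7 6 3
0 1 8

Answer: 5 4 2
7 6 3
0 1 8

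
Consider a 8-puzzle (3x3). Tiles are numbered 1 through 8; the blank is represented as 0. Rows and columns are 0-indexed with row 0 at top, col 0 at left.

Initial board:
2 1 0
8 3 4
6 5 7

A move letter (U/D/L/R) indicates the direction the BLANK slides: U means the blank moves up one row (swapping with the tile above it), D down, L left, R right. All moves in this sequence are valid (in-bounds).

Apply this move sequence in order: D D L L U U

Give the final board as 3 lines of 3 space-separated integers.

Answer: 0 1 4
2 3 7
8 6 5

Derivation:
After move 1 (D):
2 1 4
8 3 0
6 5 7

After move 2 (D):
2 1 4
8 3 7
6 5 0

After move 3 (L):
2 1 4
8 3 7
6 0 5

After move 4 (L):
2 1 4
8 3 7
0 6 5

After move 5 (U):
2 1 4
0 3 7
8 6 5

After move 6 (U):
0 1 4
2 3 7
8 6 5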